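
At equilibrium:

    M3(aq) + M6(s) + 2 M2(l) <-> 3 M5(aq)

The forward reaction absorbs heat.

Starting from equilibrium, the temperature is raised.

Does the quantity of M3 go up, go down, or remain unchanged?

The forward reaction is endothermic. Raising T favours the endothermic direction — shift to the right.
The net shift is to the right. M3 is a reactant, so its amount decreases.

decreases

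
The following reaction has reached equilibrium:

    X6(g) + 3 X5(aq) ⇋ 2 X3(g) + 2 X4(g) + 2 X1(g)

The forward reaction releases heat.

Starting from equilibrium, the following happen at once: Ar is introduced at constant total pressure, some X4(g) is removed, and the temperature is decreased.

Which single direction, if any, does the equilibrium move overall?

right

Adding inert gas at constant total pressure expands the volume and lowers every reacting partial pressure. With Δn_gas = 6 − 1 = +5, Q moves away from K toward the side with fewer gas moles, so the system shifts toward the side with more gas moles — to the right.
Removing X4 (g), a product, drives the reaction to the right.
The forward reaction is exothermic. Lowering T favours the exothermic direction — shift to the right.
All effects act in the same direction — net shift to the right.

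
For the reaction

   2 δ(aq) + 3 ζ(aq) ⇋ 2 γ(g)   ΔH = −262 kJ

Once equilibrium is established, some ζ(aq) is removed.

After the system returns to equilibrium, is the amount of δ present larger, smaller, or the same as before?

Removing ζ (aq), a reactant, drives the reaction to the left.
The net shift is to the left. δ is a reactant, so its amount increases.

increases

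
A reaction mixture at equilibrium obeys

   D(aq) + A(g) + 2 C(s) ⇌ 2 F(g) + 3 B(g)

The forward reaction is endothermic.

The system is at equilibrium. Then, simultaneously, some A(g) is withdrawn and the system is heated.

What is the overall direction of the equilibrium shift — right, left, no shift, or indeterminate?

cannot be determined

Removing A (g), a reactant, drives the reaction to the left.
The forward reaction is endothermic. Raising T favours the endothermic direction — shift to the right.
The individual effects push in opposite directions; without quantitative information the net direction cannot be determined.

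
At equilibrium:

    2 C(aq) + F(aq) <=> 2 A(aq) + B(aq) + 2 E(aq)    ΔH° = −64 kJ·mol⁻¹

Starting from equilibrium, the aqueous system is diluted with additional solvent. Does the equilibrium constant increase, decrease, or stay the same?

The equilibrium constant depends only on temperature. This perturbation may move the position of equilibrium, but since T is unchanged, K itself is unchanged.

unchanged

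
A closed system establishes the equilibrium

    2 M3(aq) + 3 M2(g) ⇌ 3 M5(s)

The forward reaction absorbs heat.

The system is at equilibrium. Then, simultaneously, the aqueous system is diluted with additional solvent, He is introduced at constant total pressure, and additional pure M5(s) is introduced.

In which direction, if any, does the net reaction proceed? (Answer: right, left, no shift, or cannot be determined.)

left

Dilution lowers every aqueous concentration by the same factor. Δn_aq = 0 − 2 = -2, so the system shifts toward the side with more dissolved moles — to the left.
Adding inert gas at constant total pressure expands the volume and lowers every reacting partial pressure. With Δn_gas = 0 − 3 = -3, Q moves away from K toward the side with fewer gas moles, so the system shifts toward the side with more gas moles — to the left.
M5 is a pure solid; its activity is 1 regardless of amount, so Q is unaffected — no shift from this change.
Only the nonzero effect(s) matter; the net shift is to the left.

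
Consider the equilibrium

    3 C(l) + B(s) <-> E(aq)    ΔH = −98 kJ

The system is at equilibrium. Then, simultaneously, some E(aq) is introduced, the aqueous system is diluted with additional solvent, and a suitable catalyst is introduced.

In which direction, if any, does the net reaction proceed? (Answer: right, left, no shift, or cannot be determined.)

cannot be determined

Adding E (aq), a product, drives the reaction to the left.
Dilution lowers every aqueous concentration by the same factor. Δn_aq = 1 − 0 = +1, so the system shifts toward the side with more dissolved moles — to the right.
A catalyst speeds both forward and reverse rates equally; it changes neither Q nor K — no shift from this change.
The individual effects push in opposite directions; without quantitative information the net direction cannot be determined.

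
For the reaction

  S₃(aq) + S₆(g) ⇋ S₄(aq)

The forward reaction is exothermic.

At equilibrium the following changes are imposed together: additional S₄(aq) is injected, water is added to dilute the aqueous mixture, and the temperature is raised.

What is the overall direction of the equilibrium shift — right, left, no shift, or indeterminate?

left

Adding S₄ (aq), a product, drives the reaction to the left.
Dilution scales every aqueous concentration by the same factor. Δn_aq = 1 − 1 = 0, so Q is unchanged — no shift.
The forward reaction is exothermic. Raising T favours the endothermic direction — shift to the left.
Only the nonzero effect(s) matter; the net shift is to the left.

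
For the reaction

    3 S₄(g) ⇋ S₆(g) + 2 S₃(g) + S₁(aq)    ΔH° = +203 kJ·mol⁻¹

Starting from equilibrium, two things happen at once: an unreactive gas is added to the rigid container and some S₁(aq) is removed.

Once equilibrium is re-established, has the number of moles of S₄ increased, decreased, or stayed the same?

At constant volume, adding an inert gas leaves every reacting species' partial pressure unchanged, so Q is unchanged — no shift from this change.
Removing S₁ (aq), a product, drives the reaction to the right.
The net shift is to the right. S₄ is a reactant, so its amount decreases.

decreases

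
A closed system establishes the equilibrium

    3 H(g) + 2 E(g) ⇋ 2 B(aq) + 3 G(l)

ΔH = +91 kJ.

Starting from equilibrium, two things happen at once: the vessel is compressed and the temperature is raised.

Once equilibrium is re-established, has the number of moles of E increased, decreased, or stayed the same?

Gas moles: reactants 5, products 0 (Δn_gas = -5). Compression shifts the system toward the side with fewer moles of gas — to the right.
The forward reaction is endothermic. Raising T favours the endothermic direction — shift to the right.
The net shift is to the right. E is a reactant, so its amount decreases.

decreases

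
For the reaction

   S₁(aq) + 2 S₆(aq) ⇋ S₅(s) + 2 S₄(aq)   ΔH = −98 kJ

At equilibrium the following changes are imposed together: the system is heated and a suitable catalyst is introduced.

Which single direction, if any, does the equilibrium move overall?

left

The forward reaction is exothermic. Raising T favours the endothermic direction — shift to the left.
A catalyst speeds both forward and reverse rates equally; it changes neither Q nor K — no shift from this change.
Only the nonzero effect(s) matter; the net shift is to the left.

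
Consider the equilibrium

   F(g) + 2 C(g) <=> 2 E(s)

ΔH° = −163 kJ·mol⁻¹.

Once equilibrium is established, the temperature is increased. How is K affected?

K depends on temperature via the van 't Hoff relation. The forward reaction is exothermic, so raising T decreases K.

decreases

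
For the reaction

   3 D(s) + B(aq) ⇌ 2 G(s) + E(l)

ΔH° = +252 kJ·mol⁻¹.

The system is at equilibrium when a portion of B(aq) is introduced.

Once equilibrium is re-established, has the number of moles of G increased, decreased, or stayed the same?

increases

Adding B (aq), a reactant, drives the reaction to the right.
The net shift is to the right. G is a product, so its amount increases.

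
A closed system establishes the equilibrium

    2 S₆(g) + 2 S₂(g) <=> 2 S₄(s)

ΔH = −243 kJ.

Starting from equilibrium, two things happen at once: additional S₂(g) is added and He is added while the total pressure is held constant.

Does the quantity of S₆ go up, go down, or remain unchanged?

cannot be determined

Adding S₂ (g), a reactant, drives the reaction to the right.
Adding inert gas at constant total pressure expands the volume and lowers every reacting partial pressure. With Δn_gas = 0 − 4 = -4, Q moves away from K toward the side with fewer gas moles, so the system shifts toward the side with more gas moles — to the left.
The two effects oppose each other, so the net shift — and hence the change in S₆ — cannot be determined from the given information.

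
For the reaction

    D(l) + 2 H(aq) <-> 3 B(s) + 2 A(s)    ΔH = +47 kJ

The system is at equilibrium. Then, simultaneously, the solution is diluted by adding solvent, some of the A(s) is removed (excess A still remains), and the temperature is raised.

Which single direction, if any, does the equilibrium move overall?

Dilution lowers every aqueous concentration by the same factor. Δn_aq = 0 − 2 = -2, so the system shifts toward the side with more dissolved moles — to the left.
A is a pure solid; its activity is 1 regardless of amount, so Q is unaffected — no shift from this change.
The forward reaction is endothermic. Raising T favours the endothermic direction — shift to the right.
The individual effects push in opposite directions; without quantitative information the net direction cannot be determined.

cannot be determined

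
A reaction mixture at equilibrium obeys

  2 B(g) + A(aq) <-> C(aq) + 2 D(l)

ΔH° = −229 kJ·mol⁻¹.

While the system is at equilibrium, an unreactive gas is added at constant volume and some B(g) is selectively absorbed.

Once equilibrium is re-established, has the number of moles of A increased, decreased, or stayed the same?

At constant volume, adding an inert gas leaves every reacting species' partial pressure unchanged, so Q is unchanged — no shift from this change.
Removing B (g), a reactant, drives the reaction to the left.
The net shift is to the left. A is a reactant, so its amount increases.

increases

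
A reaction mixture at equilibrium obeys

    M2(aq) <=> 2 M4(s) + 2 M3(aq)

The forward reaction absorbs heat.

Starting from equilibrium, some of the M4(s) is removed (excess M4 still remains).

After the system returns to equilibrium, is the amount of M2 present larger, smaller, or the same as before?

unchanged

M4 is a pure solid; its activity is 1 regardless of amount, so Q is unaffected — no shift from this change.
No net shift occurs, so the amount of M2 is unchanged.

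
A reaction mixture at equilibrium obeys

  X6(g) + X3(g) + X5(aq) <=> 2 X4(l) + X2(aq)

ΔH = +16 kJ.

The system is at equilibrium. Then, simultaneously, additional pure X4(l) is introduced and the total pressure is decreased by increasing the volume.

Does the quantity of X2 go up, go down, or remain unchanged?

X4 is a pure liquid; its activity is 1 regardless of amount, so Q is unaffected — no shift from this change.
Gas moles: reactants 2, products 0 (Δn_gas = -2). Expansion shifts the system toward the side with more moles of gas — to the left.
The net shift is to the left. X2 is a product, so its amount decreases.

decreases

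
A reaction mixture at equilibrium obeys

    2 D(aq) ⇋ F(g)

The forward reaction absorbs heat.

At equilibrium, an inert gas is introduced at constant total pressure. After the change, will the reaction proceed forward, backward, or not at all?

right

Adding inert gas at constant total pressure expands the volume and lowers every reacting partial pressure. With Δn_gas = 1 − 0 = +1, Q moves away from K toward the side with fewer gas moles, so the system shifts toward the side with more gas moles — to the right.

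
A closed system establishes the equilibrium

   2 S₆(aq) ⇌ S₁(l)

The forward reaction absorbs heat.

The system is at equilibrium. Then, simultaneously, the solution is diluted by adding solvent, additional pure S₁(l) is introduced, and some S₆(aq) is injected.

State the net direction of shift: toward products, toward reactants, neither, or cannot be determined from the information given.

cannot be determined

Dilution lowers every aqueous concentration by the same factor. Δn_aq = 0 − 2 = -2, so the system shifts toward the side with more dissolved moles — to the left.
S₁ is a pure liquid; its activity is 1 regardless of amount, so Q is unaffected — no shift from this change.
Adding S₆ (aq), a reactant, drives the reaction to the right.
The individual effects push in opposite directions; without quantitative information the net direction cannot be determined.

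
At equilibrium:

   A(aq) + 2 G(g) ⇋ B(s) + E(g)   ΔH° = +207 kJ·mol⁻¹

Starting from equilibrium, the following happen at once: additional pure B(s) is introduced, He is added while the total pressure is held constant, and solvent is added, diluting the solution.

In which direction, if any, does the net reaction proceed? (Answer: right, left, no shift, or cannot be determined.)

B is a pure solid; its activity is 1 regardless of amount, so Q is unaffected — no shift from this change.
Adding inert gas at constant total pressure expands the volume and lowers every reacting partial pressure. With Δn_gas = 1 − 2 = -1, Q moves away from K toward the side with fewer gas moles, so the system shifts toward the side with more gas moles — to the left.
Dilution lowers every aqueous concentration by the same factor. Δn_aq = 0 − 1 = -1, so the system shifts toward the side with more dissolved moles — to the left.
Only the nonzero effect(s) matter; the net shift is to the left.

left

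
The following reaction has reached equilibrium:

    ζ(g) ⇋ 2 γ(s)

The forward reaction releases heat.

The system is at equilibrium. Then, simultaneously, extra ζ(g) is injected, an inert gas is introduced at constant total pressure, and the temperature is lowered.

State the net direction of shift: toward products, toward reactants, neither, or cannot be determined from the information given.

Adding ζ (g), a reactant, drives the reaction to the right.
Adding inert gas at constant total pressure expands the volume and lowers every reacting partial pressure. With Δn_gas = 0 − 1 = -1, Q moves away from K toward the side with fewer gas moles, so the system shifts toward the side with more gas moles — to the left.
The forward reaction is exothermic. Lowering T favours the exothermic direction — shift to the right.
The individual effects push in opposite directions; without quantitative information the net direction cannot be determined.

cannot be determined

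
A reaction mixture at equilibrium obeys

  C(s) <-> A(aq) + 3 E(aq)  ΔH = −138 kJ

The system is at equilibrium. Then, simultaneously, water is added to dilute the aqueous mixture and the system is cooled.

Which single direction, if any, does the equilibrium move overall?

Dilution lowers every aqueous concentration by the same factor. Δn_aq = 4 − 0 = +4, so the system shifts toward the side with more dissolved moles — to the right.
The forward reaction is exothermic. Lowering T favours the exothermic direction — shift to the right.
All effects act in the same direction — net shift to the right.

right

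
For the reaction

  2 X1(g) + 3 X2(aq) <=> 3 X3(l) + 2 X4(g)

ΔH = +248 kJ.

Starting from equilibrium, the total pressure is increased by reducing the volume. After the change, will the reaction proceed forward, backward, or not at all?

Gas moles: reactants 2, products 2. Δn_gas = 0, so a volume change leaves Q equal to K — no shift from this change.

no shift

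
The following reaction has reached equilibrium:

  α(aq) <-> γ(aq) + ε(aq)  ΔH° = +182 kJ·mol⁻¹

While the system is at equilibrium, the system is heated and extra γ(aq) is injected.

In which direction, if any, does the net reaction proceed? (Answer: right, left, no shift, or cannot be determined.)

The forward reaction is endothermic. Raising T favours the endothermic direction — shift to the right.
Adding γ (aq), a product, drives the reaction to the left.
The individual effects push in opposite directions; without quantitative information the net direction cannot be determined.

cannot be determined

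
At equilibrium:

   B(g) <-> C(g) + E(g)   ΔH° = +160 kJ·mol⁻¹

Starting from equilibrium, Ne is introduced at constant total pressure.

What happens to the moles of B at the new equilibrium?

Adding inert gas at constant total pressure expands the volume and lowers every reacting partial pressure. With Δn_gas = 2 − 1 = +1, Q moves away from K toward the side with fewer gas moles, so the system shifts toward the side with more gas moles — to the right.
The net shift is to the right. B is a reactant, so its amount decreases.

decreases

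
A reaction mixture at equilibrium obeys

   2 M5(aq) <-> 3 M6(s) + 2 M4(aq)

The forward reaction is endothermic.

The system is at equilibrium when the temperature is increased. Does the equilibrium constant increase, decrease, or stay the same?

increases

K depends on temperature via the van 't Hoff relation. The forward reaction is endothermic, so raising T increases K.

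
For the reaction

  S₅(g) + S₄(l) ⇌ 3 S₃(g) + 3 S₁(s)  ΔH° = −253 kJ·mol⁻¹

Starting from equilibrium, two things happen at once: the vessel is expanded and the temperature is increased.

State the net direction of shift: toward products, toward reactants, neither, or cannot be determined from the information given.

Gas moles: reactants 1, products 3 (Δn_gas = +2). Expansion shifts the system toward the side with more moles of gas — to the right.
The forward reaction is exothermic. Raising T favours the endothermic direction — shift to the left.
The individual effects push in opposite directions; without quantitative information the net direction cannot be determined.

cannot be determined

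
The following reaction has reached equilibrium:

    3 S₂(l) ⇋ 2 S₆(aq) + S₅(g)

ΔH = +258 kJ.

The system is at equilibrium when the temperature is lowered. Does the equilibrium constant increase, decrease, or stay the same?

decreases

K depends on temperature via the van 't Hoff relation. The forward reaction is endothermic, so lowering T decreases K.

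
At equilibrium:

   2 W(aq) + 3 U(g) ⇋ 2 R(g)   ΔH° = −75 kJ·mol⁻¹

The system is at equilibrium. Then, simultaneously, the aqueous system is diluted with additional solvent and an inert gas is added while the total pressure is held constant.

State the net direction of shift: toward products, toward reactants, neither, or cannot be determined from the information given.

left

Dilution lowers every aqueous concentration by the same factor. Δn_aq = 0 − 2 = -2, so the system shifts toward the side with more dissolved moles — to the left.
Adding inert gas at constant total pressure expands the volume and lowers every reacting partial pressure. With Δn_gas = 2 − 3 = -1, Q moves away from K toward the side with fewer gas moles, so the system shifts toward the side with more gas moles — to the left.
All effects act in the same direction — net shift to the left.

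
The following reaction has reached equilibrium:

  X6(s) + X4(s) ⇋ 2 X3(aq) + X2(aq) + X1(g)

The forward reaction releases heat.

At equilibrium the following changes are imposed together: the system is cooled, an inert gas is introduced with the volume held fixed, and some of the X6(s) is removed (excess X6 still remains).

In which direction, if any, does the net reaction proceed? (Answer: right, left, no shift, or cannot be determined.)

The forward reaction is exothermic. Lowering T favours the exothermic direction — shift to the right.
At constant volume, adding an inert gas leaves every reacting species' partial pressure unchanged, so Q is unchanged — no shift from this change.
X6 is a pure solid; its activity is 1 regardless of amount, so Q is unaffected — no shift from this change.
Only the nonzero effect(s) matter; the net shift is to the right.

right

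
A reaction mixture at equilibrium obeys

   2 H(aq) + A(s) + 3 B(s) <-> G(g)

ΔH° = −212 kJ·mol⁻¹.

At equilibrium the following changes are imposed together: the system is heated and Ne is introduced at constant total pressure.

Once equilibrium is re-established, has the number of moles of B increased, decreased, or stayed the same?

cannot be determined

The forward reaction is exothermic. Raising T favours the endothermic direction — shift to the left.
Adding inert gas at constant total pressure expands the volume and lowers every reacting partial pressure. With Δn_gas = 1 − 0 = +1, Q moves away from K toward the side with fewer gas moles, so the system shifts toward the side with more gas moles — to the right.
The two effects oppose each other, so the net shift — and hence the change in B — cannot be determined from the given information.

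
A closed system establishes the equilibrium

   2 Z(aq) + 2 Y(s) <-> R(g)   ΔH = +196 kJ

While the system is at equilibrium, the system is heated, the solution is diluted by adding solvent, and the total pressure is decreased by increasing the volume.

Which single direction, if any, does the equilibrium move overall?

The forward reaction is endothermic. Raising T favours the endothermic direction — shift to the right.
Dilution lowers every aqueous concentration by the same factor. Δn_aq = 0 − 2 = -2, so the system shifts toward the side with more dissolved moles — to the left.
Gas moles: reactants 0, products 1 (Δn_gas = +1). Expansion shifts the system toward the side with more moles of gas — to the right.
The individual effects push in opposite directions; without quantitative information the net direction cannot be determined.

cannot be determined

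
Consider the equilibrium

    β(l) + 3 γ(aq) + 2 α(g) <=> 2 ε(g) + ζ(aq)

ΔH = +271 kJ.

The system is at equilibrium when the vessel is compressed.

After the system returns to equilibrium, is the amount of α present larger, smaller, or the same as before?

Gas moles: reactants 2, products 2. Δn_gas = 0, so a volume change leaves Q equal to K — no shift from this change.
No net shift occurs, so the amount of α is unchanged.

unchanged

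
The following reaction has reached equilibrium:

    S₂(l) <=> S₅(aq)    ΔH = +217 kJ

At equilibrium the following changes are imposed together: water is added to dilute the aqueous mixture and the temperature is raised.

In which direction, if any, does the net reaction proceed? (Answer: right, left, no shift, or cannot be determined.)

right

Dilution lowers every aqueous concentration by the same factor. Δn_aq = 1 − 0 = +1, so the system shifts toward the side with more dissolved moles — to the right.
The forward reaction is endothermic. Raising T favours the endothermic direction — shift to the right.
All effects act in the same direction — net shift to the right.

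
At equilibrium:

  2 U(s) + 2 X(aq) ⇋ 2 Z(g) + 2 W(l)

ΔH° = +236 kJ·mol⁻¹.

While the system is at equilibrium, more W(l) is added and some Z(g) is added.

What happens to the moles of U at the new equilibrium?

increases

W is a pure liquid; its activity is 1 regardless of amount, so Q is unaffected — no shift from this change.
Adding Z (g), a product, drives the reaction to the left.
The net shift is to the left. U is a reactant, so its amount increases.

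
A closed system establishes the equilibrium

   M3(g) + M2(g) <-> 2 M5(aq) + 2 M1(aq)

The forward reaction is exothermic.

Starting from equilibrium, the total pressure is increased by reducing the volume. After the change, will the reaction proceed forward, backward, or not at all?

Gas moles: reactants 2, products 0 (Δn_gas = -2). Compression shifts the system toward the side with fewer moles of gas — to the right.

right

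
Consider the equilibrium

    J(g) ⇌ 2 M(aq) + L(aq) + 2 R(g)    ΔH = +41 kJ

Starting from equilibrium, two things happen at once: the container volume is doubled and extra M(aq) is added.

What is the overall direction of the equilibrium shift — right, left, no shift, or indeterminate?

Gas moles: reactants 1, products 2 (Δn_gas = +1). Expansion shifts the system toward the side with more moles of gas — to the right.
Adding M (aq), a product, drives the reaction to the left.
The individual effects push in opposite directions; without quantitative information the net direction cannot be determined.

cannot be determined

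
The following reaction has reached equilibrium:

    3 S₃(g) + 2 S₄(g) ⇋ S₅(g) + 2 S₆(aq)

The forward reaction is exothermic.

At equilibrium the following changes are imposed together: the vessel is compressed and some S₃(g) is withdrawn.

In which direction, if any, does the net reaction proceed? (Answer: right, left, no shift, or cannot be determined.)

cannot be determined

Gas moles: reactants 5, products 1 (Δn_gas = -4). Compression shifts the system toward the side with fewer moles of gas — to the right.
Removing S₃ (g), a reactant, drives the reaction to the left.
The individual effects push in opposite directions; without quantitative information the net direction cannot be determined.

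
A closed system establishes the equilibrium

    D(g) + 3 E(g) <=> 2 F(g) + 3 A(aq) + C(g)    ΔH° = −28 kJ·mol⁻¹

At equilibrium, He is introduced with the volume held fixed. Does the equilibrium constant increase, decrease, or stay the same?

The equilibrium constant depends only on temperature. This perturbation changes neither the position of equilibrium nor K.

unchanged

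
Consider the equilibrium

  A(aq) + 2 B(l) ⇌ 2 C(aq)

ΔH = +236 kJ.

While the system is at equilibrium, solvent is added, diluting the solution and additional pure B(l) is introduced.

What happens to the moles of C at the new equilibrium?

Dilution lowers every aqueous concentration by the same factor. Δn_aq = 2 − 1 = +1, so the system shifts toward the side with more dissolved moles — to the right.
B is a pure liquid; its activity is 1 regardless of amount, so Q is unaffected — no shift from this change.
The net shift is to the right. C is a product, so its amount increases.

increases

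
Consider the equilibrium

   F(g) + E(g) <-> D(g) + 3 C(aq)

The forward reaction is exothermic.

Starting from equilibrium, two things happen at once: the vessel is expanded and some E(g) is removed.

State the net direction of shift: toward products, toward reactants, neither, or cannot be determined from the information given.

left

Gas moles: reactants 2, products 1 (Δn_gas = -1). Expansion shifts the system toward the side with more moles of gas — to the left.
Removing E (g), a reactant, drives the reaction to the left.
All effects act in the same direction — net shift to the left.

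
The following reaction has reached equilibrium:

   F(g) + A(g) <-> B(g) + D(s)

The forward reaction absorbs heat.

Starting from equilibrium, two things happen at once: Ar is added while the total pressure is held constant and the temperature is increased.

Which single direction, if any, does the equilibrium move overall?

Adding inert gas at constant total pressure expands the volume and lowers every reacting partial pressure. With Δn_gas = 1 − 2 = -1, Q moves away from K toward the side with fewer gas moles, so the system shifts toward the side with more gas moles — to the left.
The forward reaction is endothermic. Raising T favours the endothermic direction — shift to the right.
The individual effects push in opposite directions; without quantitative information the net direction cannot be determined.

cannot be determined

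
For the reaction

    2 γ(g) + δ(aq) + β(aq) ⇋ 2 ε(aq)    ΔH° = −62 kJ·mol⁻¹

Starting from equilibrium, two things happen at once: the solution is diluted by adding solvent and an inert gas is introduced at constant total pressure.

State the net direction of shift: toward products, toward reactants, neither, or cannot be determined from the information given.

left

Dilution scales every aqueous concentration by the same factor. Δn_aq = 2 − 2 = 0, so Q is unchanged — no shift.
Adding inert gas at constant total pressure expands the volume and lowers every reacting partial pressure. With Δn_gas = 0 − 2 = -2, Q moves away from K toward the side with fewer gas moles, so the system shifts toward the side with more gas moles — to the left.
Only the nonzero effect(s) matter; the net shift is to the left.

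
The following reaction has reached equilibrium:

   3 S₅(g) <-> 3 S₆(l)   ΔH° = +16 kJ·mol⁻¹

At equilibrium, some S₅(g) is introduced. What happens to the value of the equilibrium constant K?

unchanged

The equilibrium constant depends only on temperature. This perturbation may move the position of equilibrium, but since T is unchanged, K itself is unchanged.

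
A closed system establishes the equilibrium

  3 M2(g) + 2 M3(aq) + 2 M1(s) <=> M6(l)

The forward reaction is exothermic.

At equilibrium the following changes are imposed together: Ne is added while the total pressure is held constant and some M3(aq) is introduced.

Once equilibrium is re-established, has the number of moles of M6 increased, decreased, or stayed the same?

Adding inert gas at constant total pressure expands the volume and lowers every reacting partial pressure. With Δn_gas = 0 − 3 = -3, Q moves away from K toward the side with fewer gas moles, so the system shifts toward the side with more gas moles — to the left.
Adding M3 (aq), a reactant, drives the reaction to the right.
The two effects oppose each other, so the net shift — and hence the change in M6 — cannot be determined from the given information.

cannot be determined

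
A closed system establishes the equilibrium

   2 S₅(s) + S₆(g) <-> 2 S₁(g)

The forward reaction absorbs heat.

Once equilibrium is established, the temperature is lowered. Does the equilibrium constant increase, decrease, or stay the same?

K depends on temperature via the van 't Hoff relation. The forward reaction is endothermic, so lowering T decreases K.

decreases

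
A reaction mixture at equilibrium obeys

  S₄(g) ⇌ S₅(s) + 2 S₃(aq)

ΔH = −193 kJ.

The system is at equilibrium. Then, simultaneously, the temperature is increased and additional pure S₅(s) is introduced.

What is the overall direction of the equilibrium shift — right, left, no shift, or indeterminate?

The forward reaction is exothermic. Raising T favours the endothermic direction — shift to the left.
S₅ is a pure solid; its activity is 1 regardless of amount, so Q is unaffected — no shift from this change.
Only the nonzero effect(s) matter; the net shift is to the left.

left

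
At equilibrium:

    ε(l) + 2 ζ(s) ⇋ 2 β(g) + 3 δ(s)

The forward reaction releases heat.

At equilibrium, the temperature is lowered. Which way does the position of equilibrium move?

The forward reaction is exothermic. Lowering T favours the exothermic direction — shift to the right.

right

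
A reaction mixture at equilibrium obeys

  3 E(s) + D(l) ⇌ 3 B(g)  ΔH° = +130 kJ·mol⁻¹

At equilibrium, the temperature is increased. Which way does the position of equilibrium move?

right

The forward reaction is endothermic. Raising T favours the endothermic direction — shift to the right.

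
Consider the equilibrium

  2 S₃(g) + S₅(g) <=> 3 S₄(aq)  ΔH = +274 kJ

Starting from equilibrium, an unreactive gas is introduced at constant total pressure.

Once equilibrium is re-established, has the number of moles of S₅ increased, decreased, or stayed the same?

increases

Adding inert gas at constant total pressure expands the volume and lowers every reacting partial pressure. With Δn_gas = 0 − 3 = -3, Q moves away from K toward the side with fewer gas moles, so the system shifts toward the side with more gas moles — to the left.
The net shift is to the left. S₅ is a reactant, so its amount increases.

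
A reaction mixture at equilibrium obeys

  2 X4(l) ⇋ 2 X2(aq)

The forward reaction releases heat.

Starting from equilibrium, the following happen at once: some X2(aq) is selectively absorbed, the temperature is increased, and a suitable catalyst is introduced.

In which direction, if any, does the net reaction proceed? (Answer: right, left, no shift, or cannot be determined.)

Removing X2 (aq), a product, drives the reaction to the right.
The forward reaction is exothermic. Raising T favours the endothermic direction — shift to the left.
A catalyst speeds both forward and reverse rates equally; it changes neither Q nor K — no shift from this change.
The individual effects push in opposite directions; without quantitative information the net direction cannot be determined.

cannot be determined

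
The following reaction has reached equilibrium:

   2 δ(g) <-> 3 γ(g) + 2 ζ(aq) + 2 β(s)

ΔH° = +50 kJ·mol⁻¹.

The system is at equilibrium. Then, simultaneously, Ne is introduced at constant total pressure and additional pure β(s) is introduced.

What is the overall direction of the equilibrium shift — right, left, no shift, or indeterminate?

right

Adding inert gas at constant total pressure expands the volume and lowers every reacting partial pressure. With Δn_gas = 3 − 2 = +1, Q moves away from K toward the side with fewer gas moles, so the system shifts toward the side with more gas moles — to the right.
β is a pure solid; its activity is 1 regardless of amount, so Q is unaffected — no shift from this change.
Only the nonzero effect(s) matter; the net shift is to the right.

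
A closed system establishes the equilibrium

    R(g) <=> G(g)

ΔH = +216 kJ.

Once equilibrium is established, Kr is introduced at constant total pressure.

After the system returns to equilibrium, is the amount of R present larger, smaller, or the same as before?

Adding inert gas at constant total pressure expands the volume, scaling every reacting partial pressure by the same factor. Δn_gas = 1 − 1 = 0, so Q is unchanged — no shift.
No net shift occurs, so the amount of R is unchanged.

unchanged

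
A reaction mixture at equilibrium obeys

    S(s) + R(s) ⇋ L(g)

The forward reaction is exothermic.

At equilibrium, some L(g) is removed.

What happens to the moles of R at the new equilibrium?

Removing L (g), a product, drives the reaction to the right.
The net shift is to the right. R is a reactant, so its amount decreases.

decreases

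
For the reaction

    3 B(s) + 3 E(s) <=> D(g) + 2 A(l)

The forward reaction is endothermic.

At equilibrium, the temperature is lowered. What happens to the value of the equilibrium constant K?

decreases

K depends on temperature via the van 't Hoff relation. The forward reaction is endothermic, so lowering T decreases K.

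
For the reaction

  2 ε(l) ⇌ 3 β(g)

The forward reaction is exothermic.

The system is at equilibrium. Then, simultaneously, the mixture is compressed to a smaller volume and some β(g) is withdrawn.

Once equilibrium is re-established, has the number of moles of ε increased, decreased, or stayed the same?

cannot be determined

Gas moles: reactants 0, products 3 (Δn_gas = +3). Compression shifts the system toward the side with fewer moles of gas — to the left.
Removing β (g), a product, drives the reaction to the right.
The two effects oppose each other, so the net shift — and hence the change in ε — cannot be determined from the given information.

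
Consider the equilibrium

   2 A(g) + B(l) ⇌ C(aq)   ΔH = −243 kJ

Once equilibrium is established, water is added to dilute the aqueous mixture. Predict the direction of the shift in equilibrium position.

Dilution lowers every aqueous concentration by the same factor. Δn_aq = 1 − 0 = +1, so the system shifts toward the side with more dissolved moles — to the right.

right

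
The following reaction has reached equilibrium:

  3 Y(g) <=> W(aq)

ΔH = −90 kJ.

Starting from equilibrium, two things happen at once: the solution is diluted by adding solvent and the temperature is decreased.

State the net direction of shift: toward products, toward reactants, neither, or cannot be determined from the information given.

right

Dilution lowers every aqueous concentration by the same factor. Δn_aq = 1 − 0 = +1, so the system shifts toward the side with more dissolved moles — to the right.
The forward reaction is exothermic. Lowering T favours the exothermic direction — shift to the right.
All effects act in the same direction — net shift to the right.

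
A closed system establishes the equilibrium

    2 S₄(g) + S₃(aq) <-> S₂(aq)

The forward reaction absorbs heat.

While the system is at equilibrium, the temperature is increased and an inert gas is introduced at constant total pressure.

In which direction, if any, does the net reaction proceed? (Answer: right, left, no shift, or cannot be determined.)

cannot be determined

The forward reaction is endothermic. Raising T favours the endothermic direction — shift to the right.
Adding inert gas at constant total pressure expands the volume and lowers every reacting partial pressure. With Δn_gas = 0 − 2 = -2, Q moves away from K toward the side with fewer gas moles, so the system shifts toward the side with more gas moles — to the left.
The individual effects push in opposite directions; without quantitative information the net direction cannot be determined.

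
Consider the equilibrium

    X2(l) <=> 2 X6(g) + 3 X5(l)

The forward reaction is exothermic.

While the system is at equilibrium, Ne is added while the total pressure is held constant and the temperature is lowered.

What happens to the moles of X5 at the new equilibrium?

increases

Adding inert gas at constant total pressure expands the volume and lowers every reacting partial pressure. With Δn_gas = 2 − 0 = +2, Q moves away from K toward the side with fewer gas moles, so the system shifts toward the side with more gas moles — to the right.
The forward reaction is exothermic. Lowering T favours the exothermic direction — shift to the right.
The net shift is to the right. X5 is a product, so its amount increases.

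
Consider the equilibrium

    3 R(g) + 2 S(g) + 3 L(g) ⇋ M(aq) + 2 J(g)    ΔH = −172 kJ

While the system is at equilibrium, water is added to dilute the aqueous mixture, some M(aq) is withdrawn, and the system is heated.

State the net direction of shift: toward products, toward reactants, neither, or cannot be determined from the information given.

cannot be determined

Dilution lowers every aqueous concentration by the same factor. Δn_aq = 1 − 0 = +1, so the system shifts toward the side with more dissolved moles — to the right.
Removing M (aq), a product, drives the reaction to the right.
The forward reaction is exothermic. Raising T favours the endothermic direction — shift to the left.
The individual effects push in opposite directions; without quantitative information the net direction cannot be determined.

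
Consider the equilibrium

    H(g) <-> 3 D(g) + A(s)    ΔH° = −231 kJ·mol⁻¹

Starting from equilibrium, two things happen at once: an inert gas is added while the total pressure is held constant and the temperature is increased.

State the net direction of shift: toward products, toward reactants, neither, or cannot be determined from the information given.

Adding inert gas at constant total pressure expands the volume and lowers every reacting partial pressure. With Δn_gas = 3 − 1 = +2, Q moves away from K toward the side with fewer gas moles, so the system shifts toward the side with more gas moles — to the right.
The forward reaction is exothermic. Raising T favours the endothermic direction — shift to the left.
The individual effects push in opposite directions; without quantitative information the net direction cannot be determined.

cannot be determined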